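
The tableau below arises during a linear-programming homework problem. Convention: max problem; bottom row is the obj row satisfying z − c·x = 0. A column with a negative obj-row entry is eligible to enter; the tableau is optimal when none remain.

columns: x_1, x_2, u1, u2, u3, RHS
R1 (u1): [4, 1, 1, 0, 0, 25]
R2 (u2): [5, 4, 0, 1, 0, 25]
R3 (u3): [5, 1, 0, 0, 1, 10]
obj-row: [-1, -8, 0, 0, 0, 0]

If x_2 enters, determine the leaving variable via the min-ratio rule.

u2

Column x_2 entries and ratios — u1: 25/1 = 25; u2: 25/4 = 25/4; u3: 10/1 = 10.
Smallest ratio is 25/4 in the row of u2, so u2 leaves.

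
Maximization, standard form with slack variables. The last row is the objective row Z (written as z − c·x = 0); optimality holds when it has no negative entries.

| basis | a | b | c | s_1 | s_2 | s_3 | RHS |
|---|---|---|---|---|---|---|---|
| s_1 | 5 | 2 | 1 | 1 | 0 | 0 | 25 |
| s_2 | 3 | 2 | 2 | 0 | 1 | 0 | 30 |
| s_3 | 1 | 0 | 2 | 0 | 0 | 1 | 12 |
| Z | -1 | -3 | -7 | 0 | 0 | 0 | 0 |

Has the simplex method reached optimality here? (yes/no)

no

The Z-row has a negative entry -7 in column c, so it is not optimal.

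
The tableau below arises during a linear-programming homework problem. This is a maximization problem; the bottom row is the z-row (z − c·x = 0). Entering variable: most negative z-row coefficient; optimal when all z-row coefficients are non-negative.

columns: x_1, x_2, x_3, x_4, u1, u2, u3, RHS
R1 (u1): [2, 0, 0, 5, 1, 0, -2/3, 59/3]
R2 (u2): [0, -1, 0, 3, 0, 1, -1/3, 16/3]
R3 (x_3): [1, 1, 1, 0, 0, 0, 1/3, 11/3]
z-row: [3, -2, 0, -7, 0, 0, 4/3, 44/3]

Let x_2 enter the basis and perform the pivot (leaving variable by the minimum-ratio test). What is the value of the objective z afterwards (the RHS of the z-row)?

Ratio test on column x_2 — row 1: entry 0 ≤ 0; row 2: entry -1 ≤ 0; row 3: (11/3)/1 = 11/3. Minimum is 11/3 at row 3 (x_3 leaves); pivot element 1.
Pivot on row 3; the z-row RHS becomes 44/3 − (-2)·(11/3) = 22.

22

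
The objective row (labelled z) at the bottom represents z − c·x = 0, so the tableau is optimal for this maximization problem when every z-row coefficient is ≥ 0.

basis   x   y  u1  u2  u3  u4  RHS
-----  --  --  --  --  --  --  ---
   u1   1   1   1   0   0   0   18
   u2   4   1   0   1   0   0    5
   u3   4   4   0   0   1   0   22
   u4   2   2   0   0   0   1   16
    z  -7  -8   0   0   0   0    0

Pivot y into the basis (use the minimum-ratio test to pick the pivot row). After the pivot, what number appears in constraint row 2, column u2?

1

Ratio test on column y — row 1: 18/1 = 18; row 2: 5/1 = 5; row 3: 22/4 = 11/2; row 4: 16/2 = 8. Minimum is 5 at row 2 (u2 leaves); pivot element 1.
Divide row 2 by 1; eliminate column y from the other rows.
In the new row 2, the u2 entry is the old entry divided by the pivot: 1/1 = 1.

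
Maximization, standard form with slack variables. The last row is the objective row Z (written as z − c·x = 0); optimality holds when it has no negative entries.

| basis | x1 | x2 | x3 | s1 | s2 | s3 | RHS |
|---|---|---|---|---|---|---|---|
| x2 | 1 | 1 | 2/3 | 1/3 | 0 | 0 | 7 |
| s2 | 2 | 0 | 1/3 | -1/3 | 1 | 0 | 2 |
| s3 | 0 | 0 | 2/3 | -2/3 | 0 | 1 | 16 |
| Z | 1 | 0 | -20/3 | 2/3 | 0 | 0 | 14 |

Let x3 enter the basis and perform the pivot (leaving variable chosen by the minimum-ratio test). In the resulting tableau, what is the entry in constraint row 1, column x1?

-3

Ratio test on column x3 — row 1: 7/(2/3) = 21/2; row 2: 2/(1/3) = 6; row 3: 16/(2/3) = 24. Minimum is 6 at row 2 (s2 leaves); pivot element 1/3.
Divide row 2 by 1/3; eliminate column x3 from the other rows.
Row 1 update in column x1: 1 − (2/3)·6 = -3.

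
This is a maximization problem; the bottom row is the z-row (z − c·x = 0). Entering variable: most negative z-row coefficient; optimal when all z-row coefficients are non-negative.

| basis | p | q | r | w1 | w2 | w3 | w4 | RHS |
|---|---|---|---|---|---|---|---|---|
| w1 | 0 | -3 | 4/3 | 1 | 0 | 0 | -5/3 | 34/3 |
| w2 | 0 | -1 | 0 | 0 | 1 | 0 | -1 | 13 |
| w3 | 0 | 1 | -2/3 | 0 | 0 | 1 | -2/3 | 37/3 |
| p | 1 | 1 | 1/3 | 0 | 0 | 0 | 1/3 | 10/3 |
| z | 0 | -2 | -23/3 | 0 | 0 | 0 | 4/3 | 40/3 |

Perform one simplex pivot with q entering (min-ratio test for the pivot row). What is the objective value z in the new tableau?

20

Ratio test on column q — row 1: entry -3 ≤ 0; row 2: entry -1 ≤ 0; row 3: (37/3)/1 = 37/3; row 4: (10/3)/1 = 10/3. Minimum is 10/3 at row 4 (p leaves); pivot element 1.
Pivot on row 4; the z-row RHS becomes 40/3 − (-2)·(10/3) = 20.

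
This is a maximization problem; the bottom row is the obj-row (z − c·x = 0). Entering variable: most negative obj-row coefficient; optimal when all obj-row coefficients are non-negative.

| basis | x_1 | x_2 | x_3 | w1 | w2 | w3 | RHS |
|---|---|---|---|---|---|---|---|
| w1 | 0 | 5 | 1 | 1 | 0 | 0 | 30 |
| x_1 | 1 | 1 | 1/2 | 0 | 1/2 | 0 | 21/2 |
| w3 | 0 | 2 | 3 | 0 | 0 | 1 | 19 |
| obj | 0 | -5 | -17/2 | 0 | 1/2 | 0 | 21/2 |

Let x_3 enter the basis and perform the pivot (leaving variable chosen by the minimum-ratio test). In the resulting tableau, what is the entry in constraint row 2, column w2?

1/2

Ratio test on column x_3 — row 1: 30/1 = 30; row 2: (21/2)/(1/2) = 21; row 3: 19/3 = 19/3. Minimum is 19/3 at row 3 (w3 leaves); pivot element 3.
Divide row 3 by 3; eliminate column x_3 from the other rows.
Row 2 update in column w2: 1/2 − (1/2)·0 = 1/2.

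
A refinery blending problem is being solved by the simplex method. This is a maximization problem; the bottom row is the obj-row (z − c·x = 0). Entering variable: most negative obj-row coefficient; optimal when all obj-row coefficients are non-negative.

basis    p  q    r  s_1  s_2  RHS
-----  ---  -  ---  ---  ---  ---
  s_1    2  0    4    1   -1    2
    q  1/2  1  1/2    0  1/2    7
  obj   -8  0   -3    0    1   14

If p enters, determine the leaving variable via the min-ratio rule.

s_1

Column p entries and ratios — s_1: 2/2 = 1; q: 7/(1/2) = 14.
Smallest ratio is 1 in the row of s_1, so s_1 leaves.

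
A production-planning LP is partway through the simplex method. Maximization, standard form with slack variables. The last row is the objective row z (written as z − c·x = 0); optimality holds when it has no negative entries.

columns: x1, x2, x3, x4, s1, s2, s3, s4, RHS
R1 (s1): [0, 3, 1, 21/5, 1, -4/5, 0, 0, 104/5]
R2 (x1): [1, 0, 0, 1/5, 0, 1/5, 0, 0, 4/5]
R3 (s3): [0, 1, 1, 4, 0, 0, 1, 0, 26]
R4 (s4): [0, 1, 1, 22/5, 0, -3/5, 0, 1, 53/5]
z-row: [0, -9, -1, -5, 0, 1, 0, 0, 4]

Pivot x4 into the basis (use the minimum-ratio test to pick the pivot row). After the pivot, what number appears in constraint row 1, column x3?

Ratio test on column x4 — row 1: (104/5)/(21/5) = 104/21; row 2: (4/5)/(1/5) = 4; row 3: 26/4 = 13/2; row 4: (53/5)/(22/5) = 53/22. Minimum is 53/22 at row 4 (s4 leaves); pivot element 22/5.
Divide row 4 by 22/5; eliminate column x4 from the other rows.
Row 1 update in column x3: 1 − (21/5)·(5/22) = 1/22.

1/22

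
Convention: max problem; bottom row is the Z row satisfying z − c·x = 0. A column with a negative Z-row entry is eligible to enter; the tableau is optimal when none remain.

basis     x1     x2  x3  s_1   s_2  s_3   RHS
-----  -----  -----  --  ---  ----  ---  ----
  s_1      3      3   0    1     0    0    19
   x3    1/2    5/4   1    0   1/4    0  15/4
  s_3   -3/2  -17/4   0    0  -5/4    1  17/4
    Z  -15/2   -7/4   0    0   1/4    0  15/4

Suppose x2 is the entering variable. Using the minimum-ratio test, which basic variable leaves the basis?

Column x2 entries and ratios — s_1: 19/3 = 19/3; x3: (15/4)/(5/4) = 3; s_3: -17/4 ≤ 0, skip.
Smallest ratio is 3 in the row of x3, so x3 leaves.

x3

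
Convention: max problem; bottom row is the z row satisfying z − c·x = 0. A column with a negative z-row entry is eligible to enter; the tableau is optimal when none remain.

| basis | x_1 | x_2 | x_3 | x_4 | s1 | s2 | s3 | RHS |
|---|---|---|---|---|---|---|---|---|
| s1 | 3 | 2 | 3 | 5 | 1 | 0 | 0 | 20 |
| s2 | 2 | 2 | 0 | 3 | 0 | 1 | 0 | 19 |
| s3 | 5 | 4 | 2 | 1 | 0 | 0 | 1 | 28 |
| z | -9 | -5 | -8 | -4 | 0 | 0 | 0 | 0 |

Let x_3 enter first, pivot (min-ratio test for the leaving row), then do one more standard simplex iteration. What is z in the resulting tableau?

524/9

Ratio test on column x_3 — row 1: 20/3 = 20/3; row 2: entry 0 ≤ 0; row 3: 28/2 = 14. Minimum is 20/3 at row 1 (s1 leaves); pivot element 3.
Pivot on row 1; the z-row RHS becomes 0 − (-8)·(20/3) = 160/3.
Next entering variable (most negative z-row entry -1): x_1.
Ratio test on column x_1 — row 1: (20/3)/1 = 20/3; row 2: 19/2 = 19/2; row 3: (44/3)/3 = 44/9. Minimum is 44/9 at row 3 (s3 leaves); pivot element 3.
After the second pivot the z-row RHS is 160/3 − (-1)·(44/9) = 524/9.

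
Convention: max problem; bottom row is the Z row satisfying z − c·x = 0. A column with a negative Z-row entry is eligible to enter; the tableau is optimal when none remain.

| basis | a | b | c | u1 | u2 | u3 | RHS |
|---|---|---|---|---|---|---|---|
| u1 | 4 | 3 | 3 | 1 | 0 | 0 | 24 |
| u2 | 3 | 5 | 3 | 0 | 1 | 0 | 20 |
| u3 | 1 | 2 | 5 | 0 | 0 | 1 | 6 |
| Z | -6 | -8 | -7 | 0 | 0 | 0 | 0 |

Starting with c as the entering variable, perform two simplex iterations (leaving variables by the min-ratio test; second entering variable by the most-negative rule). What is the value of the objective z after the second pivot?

Ratio test on column c — row 1: 24/3 = 8; row 2: 20/3 = 20/3; row 3: 6/5 = 6/5. Minimum is 6/5 at row 3 (u3 leaves); pivot element 5.
Pivot on row 3; the Z-row RHS becomes 0 − (-7)·(6/5) = 42/5.
Next entering variable (most negative Z-row entry -26/5): b.
Ratio test on column b — row 1: (102/5)/(9/5) = 34/3; row 2: (82/5)/(19/5) = 82/19; row 3: (6/5)/(2/5) = 3. Minimum is 3 at row 3 (c leaves); pivot element 2/5.
After the second pivot the Z-row RHS is 42/5 − (-26/5)·3 = 24.

24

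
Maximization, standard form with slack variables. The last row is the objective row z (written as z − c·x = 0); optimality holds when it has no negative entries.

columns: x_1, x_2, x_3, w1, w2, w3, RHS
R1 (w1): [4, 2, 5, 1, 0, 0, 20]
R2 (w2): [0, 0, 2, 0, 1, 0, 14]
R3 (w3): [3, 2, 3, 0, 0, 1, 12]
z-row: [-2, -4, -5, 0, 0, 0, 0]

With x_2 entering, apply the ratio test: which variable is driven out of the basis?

w3

Column x_2 entries and ratios — w1: 20/2 = 10; w2: 0 ≤ 0, skip; w3: 12/2 = 6.
Smallest ratio is 6 in the row of w3, so w3 leaves.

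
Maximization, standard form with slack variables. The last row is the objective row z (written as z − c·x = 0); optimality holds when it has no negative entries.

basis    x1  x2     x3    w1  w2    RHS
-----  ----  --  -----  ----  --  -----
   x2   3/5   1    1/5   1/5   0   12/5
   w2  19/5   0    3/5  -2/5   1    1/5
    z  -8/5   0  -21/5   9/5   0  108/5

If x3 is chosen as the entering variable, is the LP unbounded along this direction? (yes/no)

no

Column x3 has positive entries in row(s) 1, 2, so the ratio test bounds it — not unbounded.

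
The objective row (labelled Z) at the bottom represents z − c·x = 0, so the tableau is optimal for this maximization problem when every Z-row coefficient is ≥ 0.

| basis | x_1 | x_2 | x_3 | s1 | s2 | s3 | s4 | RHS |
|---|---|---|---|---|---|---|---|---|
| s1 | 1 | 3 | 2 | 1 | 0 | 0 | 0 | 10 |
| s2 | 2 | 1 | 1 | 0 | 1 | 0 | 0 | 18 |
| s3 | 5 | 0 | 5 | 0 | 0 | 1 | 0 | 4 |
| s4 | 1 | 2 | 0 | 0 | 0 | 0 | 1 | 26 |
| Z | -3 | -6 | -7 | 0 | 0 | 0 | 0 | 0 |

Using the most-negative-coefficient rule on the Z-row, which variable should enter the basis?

x_3

Negative Z-row entries: x_1: -3, x_2: -6, x_3: -7.
The most negative is -7 in column x_3, so x_3 enters.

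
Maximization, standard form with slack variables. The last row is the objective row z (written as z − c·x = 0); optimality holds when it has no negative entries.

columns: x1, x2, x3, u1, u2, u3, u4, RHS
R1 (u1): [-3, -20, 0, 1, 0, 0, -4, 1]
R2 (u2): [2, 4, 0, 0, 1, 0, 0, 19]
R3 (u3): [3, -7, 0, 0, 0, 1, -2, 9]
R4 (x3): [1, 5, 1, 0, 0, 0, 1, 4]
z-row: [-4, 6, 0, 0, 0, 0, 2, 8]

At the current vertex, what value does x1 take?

x1 is not in the basis, so in the current basic feasible solution x1 = 0.

0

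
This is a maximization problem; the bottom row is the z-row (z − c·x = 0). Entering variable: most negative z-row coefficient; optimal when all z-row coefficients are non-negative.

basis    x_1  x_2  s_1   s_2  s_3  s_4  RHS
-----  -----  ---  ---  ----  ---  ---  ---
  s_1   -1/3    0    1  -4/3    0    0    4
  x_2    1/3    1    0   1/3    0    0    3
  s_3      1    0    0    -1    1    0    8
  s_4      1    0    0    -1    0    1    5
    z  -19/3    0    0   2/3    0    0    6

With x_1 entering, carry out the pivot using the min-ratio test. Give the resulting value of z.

Ratio test on column x_1 — row 1: entry -1/3 ≤ 0; row 2: 3/(1/3) = 9; row 3: 8/1 = 8; row 4: 5/1 = 5. Minimum is 5 at row 4 (s_4 leaves); pivot element 1.
Pivot on row 4; the z-row RHS becomes 6 − (-19/3)·5 = 113/3.

113/3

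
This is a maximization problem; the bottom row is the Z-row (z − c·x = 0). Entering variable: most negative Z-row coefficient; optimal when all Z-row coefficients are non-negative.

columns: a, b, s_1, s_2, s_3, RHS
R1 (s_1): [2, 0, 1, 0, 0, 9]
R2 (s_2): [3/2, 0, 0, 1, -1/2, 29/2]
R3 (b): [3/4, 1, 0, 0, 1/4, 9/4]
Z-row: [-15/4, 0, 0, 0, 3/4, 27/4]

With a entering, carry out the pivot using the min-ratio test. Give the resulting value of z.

18

Ratio test on column a — row 1: 9/2 = 9/2; row 2: (29/2)/(3/2) = 29/3; row 3: (9/4)/(3/4) = 3. Minimum is 3 at row 3 (b leaves); pivot element 3/4.
Pivot on row 3; the Z-row RHS becomes 27/4 − (-15/4)·3 = 18.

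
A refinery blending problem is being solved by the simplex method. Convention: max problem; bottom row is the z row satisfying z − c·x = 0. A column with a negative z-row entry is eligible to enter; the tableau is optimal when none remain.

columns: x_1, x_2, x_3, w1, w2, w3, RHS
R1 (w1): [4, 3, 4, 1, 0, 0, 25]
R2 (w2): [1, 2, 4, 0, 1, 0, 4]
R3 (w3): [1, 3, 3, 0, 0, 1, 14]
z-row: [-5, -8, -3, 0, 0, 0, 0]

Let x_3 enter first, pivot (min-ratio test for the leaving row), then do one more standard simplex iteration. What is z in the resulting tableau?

16

Ratio test on column x_3 — row 1: 25/4 = 25/4; row 2: 4/4 = 1; row 3: 14/3 = 14/3. Minimum is 1 at row 2 (w2 leaves); pivot element 4.
Pivot on row 2; the z-row RHS becomes 0 − (-3)·1 = 3.
Next entering variable (most negative z-row entry -13/2): x_2.
Ratio test on column x_2 — row 1: 21/1 = 21; row 2: 1/(1/2) = 2; row 3: 11/(3/2) = 22/3. Minimum is 2 at row 2 (x_3 leaves); pivot element 1/2.
After the second pivot the z-row RHS is 3 − (-13/2)·2 = 16.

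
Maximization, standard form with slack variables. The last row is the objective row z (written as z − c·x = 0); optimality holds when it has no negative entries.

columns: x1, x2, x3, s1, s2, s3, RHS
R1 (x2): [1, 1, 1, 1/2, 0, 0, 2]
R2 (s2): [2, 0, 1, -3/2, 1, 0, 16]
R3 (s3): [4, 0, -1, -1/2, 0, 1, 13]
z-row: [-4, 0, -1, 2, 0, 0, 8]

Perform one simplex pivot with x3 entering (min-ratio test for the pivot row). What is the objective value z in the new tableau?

10

Ratio test on column x3 — row 1: 2/1 = 2; row 2: 16/1 = 16; row 3: entry -1 ≤ 0. Minimum is 2 at row 1 (x2 leaves); pivot element 1.
Pivot on row 1; the z-row RHS becomes 8 − (-1)·2 = 10.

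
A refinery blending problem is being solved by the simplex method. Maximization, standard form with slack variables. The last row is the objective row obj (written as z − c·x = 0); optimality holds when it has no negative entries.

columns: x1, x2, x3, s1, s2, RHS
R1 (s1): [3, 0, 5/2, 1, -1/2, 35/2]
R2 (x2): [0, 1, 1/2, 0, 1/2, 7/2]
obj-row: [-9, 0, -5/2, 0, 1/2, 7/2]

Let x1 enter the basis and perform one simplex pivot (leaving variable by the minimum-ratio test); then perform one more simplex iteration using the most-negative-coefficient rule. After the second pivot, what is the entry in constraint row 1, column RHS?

Ratio test on column x1 — row 1: (35/2)/3 = 35/6; row 2: entry 0 ≤ 0. Minimum is 35/6 at row 1 (s1 leaves); pivot element 3.
Divide row 1 by 3; eliminate column x1 from the other rows.
Second iteration: most negative obj-row entry is -1 in column s2, so s2 enters.
Ratio test on column s2 — row 1: entry -1/6 ≤ 0; row 2: (7/2)/(1/2) = 7. Minimum is 7 at row 2 (x2 leaves); pivot element 1/2.
Divide row 2 by 1/2; eliminate column s2 from the other rows.
After both pivots, the entry at constraint row 1, column RHS is 7.

7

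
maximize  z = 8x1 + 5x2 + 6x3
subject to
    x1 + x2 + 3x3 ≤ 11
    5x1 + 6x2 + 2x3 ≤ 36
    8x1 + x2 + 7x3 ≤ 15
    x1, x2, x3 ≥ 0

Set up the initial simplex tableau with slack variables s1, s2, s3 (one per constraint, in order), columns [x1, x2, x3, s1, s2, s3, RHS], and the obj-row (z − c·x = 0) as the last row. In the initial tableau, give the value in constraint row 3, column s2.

0

Slack s2 belongs to constraint 2; its column is the unit vector e_2, so the entry in row 3 is 0.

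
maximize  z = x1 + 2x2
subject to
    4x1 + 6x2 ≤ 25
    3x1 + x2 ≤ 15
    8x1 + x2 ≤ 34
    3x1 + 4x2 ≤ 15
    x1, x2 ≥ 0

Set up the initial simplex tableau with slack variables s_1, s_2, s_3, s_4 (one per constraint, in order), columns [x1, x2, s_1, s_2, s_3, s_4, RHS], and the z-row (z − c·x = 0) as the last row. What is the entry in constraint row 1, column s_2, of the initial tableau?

0

Slack s_2 belongs to constraint 2; its column is the unit vector e_2, so the entry in row 1 is 0.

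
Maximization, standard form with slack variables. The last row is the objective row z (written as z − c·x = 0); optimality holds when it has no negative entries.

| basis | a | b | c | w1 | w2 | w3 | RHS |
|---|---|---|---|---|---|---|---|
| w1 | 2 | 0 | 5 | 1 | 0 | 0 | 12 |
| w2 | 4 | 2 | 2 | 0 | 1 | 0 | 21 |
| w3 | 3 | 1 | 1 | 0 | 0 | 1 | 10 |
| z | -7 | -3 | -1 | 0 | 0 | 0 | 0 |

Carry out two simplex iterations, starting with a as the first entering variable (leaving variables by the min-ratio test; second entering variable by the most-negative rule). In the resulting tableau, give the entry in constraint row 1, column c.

5

Ratio test on column a — row 1: 12/2 = 6; row 2: 21/4 = 21/4; row 3: 10/3 = 10/3. Minimum is 10/3 at row 3 (w3 leaves); pivot element 3.
Divide row 3 by 3; eliminate column a from the other rows.
Second iteration: most negative z-row entry is -2/3 in column b, so b enters.
Ratio test on column b — row 1: entry -2/3 ≤ 0; row 2: (23/3)/(2/3) = 23/2; row 3: (10/3)/(1/3) = 10. Minimum is 10 at row 3 (a leaves); pivot element 1/3.
Divide row 3 by 1/3; eliminate column b from the other rows.
After both pivots, the entry at constraint row 1, column c is 5.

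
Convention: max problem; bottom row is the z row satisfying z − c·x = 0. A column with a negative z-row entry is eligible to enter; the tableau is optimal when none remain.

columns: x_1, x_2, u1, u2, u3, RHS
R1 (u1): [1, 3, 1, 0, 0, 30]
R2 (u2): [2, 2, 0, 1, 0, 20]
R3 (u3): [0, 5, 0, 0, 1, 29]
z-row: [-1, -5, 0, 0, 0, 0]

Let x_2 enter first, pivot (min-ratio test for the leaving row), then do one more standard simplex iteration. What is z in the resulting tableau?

Ratio test on column x_2 — row 1: 30/3 = 10; row 2: 20/2 = 10; row 3: 29/5 = 29/5. Minimum is 29/5 at row 3 (u3 leaves); pivot element 5.
Pivot on row 3; the z-row RHS becomes 0 − (-5)·(29/5) = 29.
Next entering variable (most negative z-row entry -1): x_1.
Ratio test on column x_1 — row 1: (63/5)/1 = 63/5; row 2: (42/5)/2 = 21/5; row 3: entry 0 ≤ 0. Minimum is 21/5 at row 2 (u2 leaves); pivot element 2.
After the second pivot the z-row RHS is 29 − (-1)·(21/5) = 166/5.

166/5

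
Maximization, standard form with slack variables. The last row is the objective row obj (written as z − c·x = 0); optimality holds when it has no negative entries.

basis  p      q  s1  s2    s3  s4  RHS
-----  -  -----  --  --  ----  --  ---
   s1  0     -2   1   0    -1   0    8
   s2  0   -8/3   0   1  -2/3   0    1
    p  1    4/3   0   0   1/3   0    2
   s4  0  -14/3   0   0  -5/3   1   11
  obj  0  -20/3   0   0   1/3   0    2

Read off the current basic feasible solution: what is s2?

s2 is basic (row 2); its value is the RHS of that row, 1.

1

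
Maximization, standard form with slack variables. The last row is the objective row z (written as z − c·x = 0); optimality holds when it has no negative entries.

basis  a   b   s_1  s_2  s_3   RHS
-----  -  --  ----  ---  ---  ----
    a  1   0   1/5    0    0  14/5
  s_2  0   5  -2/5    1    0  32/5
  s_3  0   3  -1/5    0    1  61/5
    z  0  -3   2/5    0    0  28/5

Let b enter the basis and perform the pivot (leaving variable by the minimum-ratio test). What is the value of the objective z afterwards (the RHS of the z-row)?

236/25

Ratio test on column b — row 1: entry 0 ≤ 0; row 2: (32/5)/5 = 32/25; row 3: (61/5)/3 = 61/15. Minimum is 32/25 at row 2 (s_2 leaves); pivot element 5.
Pivot on row 2; the z-row RHS becomes 28/5 − (-3)·(32/25) = 236/25.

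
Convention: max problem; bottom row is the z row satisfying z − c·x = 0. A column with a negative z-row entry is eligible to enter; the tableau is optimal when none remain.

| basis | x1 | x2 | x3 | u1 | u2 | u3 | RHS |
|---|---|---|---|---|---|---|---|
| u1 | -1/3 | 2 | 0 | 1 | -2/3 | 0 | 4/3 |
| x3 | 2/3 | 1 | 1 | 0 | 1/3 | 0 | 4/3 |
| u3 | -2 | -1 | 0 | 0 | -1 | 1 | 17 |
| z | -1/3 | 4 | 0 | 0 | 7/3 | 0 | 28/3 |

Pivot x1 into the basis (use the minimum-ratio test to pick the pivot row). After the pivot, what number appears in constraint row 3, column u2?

0

Ratio test on column x1 — row 1: entry -1/3 ≤ 0; row 2: (4/3)/(2/3) = 2; row 3: entry -2 ≤ 0. Minimum is 2 at row 2 (x3 leaves); pivot element 2/3.
Divide row 2 by 2/3; eliminate column x1 from the other rows.
Row 3 update in column u2: -1 − (-2)·(1/2) = 0.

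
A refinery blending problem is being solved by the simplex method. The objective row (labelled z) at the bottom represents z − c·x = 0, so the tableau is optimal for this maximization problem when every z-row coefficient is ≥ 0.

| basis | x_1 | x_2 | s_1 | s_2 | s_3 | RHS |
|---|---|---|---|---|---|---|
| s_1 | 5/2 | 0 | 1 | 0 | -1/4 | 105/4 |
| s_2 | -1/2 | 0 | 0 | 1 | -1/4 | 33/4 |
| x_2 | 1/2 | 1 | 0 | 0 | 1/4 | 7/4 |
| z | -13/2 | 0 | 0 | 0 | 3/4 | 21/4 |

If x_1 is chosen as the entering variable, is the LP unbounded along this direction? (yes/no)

Column x_1 has positive entries in row(s) 1, 3, so the ratio test bounds it — not unbounded.

no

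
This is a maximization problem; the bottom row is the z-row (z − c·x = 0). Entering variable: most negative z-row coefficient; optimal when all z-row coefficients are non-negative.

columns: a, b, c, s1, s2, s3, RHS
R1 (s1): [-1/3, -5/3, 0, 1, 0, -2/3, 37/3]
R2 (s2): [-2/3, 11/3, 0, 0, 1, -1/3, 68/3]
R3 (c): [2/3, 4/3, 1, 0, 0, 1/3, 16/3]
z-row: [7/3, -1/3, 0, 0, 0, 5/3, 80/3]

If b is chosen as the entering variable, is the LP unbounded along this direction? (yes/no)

Column b has positive entries in row(s) 2, 3, so the ratio test bounds it — not unbounded.

no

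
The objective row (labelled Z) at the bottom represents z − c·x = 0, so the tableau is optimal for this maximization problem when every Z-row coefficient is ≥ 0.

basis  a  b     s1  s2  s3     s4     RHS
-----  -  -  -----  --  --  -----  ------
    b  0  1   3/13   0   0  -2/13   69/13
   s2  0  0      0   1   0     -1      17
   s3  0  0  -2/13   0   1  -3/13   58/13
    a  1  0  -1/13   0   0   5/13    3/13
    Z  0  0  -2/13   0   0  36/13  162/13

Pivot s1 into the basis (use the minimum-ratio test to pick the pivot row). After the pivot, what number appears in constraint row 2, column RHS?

Ratio test on column s1 — row 1: (69/13)/(3/13) = 23; row 2: entry 0 ≤ 0; row 3: entry -2/13 ≤ 0; row 4: entry -1/13 ≤ 0. Minimum is 23 at row 1 (b leaves); pivot element 3/13.
Divide row 1 by 3/13; eliminate column s1 from the other rows.
Row 2 update in column RHS: 17 − 0·23 = 17.

17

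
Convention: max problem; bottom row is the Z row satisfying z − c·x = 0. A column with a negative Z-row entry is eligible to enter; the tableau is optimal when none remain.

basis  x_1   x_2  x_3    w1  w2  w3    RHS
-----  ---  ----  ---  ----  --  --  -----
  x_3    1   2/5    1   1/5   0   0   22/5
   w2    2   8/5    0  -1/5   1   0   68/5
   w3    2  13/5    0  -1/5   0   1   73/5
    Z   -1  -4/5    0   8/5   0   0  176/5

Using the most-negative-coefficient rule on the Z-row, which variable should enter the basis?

Negative Z-row entries: x_1: -1, x_2: -4/5.
The most negative is -1 in column x_1, so x_1 enters.

x_1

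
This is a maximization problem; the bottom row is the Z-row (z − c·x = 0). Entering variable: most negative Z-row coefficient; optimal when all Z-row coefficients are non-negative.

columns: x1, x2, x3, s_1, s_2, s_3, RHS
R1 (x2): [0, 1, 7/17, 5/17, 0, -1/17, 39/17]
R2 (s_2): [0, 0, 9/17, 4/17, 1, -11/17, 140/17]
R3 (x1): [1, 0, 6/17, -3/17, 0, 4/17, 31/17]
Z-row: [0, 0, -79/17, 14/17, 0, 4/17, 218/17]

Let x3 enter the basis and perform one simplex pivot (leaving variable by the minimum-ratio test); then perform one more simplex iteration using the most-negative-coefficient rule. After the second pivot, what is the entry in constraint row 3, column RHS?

Ratio test on column x3 — row 1: (39/17)/(7/17) = 39/7; row 2: (140/17)/(9/17) = 140/9; row 3: (31/17)/(6/17) = 31/6. Minimum is 31/6 at row 3 (x1 leaves); pivot element 6/17.
Divide row 3 by 6/17; eliminate column x3 from the other rows.
Second iteration: most negative Z-row entry is -3/2 in column s_1, so s_1 enters.
Ratio test on column s_1 — row 1: (1/6)/(1/2) = 1/3; row 2: (11/2)/(1/2) = 11; row 3: entry -1/2 ≤ 0. Minimum is 1/3 at row 1 (x2 leaves); pivot element 1/2.
Divide row 1 by 1/2; eliminate column s_1 from the other rows.
After both pivots, the entry at constraint row 3, column RHS is 16/3.

16/3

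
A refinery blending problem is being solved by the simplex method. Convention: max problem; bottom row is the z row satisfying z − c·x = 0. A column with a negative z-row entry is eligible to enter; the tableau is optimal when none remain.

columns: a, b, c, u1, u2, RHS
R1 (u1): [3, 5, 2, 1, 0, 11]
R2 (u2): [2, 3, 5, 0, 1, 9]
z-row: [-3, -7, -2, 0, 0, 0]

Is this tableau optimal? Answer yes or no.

no

The z-row has a negative entry -7 in column b, so it is not optimal.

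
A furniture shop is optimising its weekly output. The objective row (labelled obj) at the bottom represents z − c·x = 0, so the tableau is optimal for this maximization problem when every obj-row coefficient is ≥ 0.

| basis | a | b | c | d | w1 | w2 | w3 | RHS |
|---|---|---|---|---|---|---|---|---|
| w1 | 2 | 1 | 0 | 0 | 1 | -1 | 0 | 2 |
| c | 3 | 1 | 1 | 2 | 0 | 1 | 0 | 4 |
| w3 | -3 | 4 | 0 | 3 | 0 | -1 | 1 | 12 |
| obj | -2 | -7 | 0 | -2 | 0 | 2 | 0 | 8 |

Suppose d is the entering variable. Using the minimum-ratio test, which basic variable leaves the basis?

Column d entries and ratios — w1: 0 ≤ 0, skip; c: 4/2 = 2; w3: 12/3 = 4.
Smallest ratio is 2 in the row of c, so c leaves.

c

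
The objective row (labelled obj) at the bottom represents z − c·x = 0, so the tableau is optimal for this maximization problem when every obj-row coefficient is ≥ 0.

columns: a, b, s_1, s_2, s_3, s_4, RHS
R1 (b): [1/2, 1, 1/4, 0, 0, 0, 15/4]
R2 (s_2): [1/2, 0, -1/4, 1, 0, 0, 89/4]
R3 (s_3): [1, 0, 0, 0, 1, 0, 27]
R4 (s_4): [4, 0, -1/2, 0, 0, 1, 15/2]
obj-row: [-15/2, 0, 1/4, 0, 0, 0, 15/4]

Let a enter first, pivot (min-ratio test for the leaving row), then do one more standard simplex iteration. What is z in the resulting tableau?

24

Ratio test on column a — row 1: (15/4)/(1/2) = 15/2; row 2: (89/4)/(1/2) = 89/2; row 3: 27/1 = 27; row 4: (15/2)/4 = 15/8. Minimum is 15/8 at row 4 (s_4 leaves); pivot element 4.
Pivot on row 4; the obj-row RHS becomes 15/4 − (-15/2)·(15/8) = 285/16.
Next entering variable (most negative obj-row entry -11/16): s_1.
Ratio test on column s_1 — row 1: (45/16)/(5/16) = 9; row 2: entry -3/16 ≤ 0; row 3: (201/8)/(1/8) = 201; row 4: entry -1/8 ≤ 0. Minimum is 9 at row 1 (b leaves); pivot element 5/16.
After the second pivot the obj-row RHS is 285/16 − (-11/16)·9 = 24.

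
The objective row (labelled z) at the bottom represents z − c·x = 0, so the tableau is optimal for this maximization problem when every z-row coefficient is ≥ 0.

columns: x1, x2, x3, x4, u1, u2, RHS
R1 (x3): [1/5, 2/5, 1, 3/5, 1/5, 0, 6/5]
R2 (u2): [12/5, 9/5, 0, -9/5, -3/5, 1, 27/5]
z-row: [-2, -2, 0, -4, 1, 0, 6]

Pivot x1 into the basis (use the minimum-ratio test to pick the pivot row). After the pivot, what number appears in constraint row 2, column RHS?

Ratio test on column x1 — row 1: (6/5)/(1/5) = 6; row 2: (27/5)/(12/5) = 9/4. Minimum is 9/4 at row 2 (u2 leaves); pivot element 12/5.
Divide row 2 by 12/5; eliminate column x1 from the other rows.
In the new row 2, the RHS entry is the old entry divided by the pivot: (27/5)/(12/5) = 9/4.

9/4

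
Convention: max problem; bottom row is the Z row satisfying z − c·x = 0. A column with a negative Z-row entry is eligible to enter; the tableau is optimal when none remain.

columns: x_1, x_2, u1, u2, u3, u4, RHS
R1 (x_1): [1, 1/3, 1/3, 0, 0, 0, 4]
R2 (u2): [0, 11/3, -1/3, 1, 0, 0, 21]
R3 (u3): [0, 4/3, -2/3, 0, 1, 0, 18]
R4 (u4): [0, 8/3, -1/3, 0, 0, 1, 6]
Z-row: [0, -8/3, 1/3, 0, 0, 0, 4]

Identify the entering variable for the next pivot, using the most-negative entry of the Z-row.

Negative Z-row entries: x_2: -8/3.
The most negative is -8/3 in column x_2, so x_2 enters.

x_2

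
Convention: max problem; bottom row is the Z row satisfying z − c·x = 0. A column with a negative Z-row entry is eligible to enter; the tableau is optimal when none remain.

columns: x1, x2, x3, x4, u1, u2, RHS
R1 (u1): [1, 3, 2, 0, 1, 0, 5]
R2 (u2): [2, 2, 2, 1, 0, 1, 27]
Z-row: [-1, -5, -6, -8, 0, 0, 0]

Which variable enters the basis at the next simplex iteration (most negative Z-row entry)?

x4

Negative Z-row entries: x1: -1, x2: -5, x3: -6, x4: -8.
The most negative is -8 in column x4, so x4 enters.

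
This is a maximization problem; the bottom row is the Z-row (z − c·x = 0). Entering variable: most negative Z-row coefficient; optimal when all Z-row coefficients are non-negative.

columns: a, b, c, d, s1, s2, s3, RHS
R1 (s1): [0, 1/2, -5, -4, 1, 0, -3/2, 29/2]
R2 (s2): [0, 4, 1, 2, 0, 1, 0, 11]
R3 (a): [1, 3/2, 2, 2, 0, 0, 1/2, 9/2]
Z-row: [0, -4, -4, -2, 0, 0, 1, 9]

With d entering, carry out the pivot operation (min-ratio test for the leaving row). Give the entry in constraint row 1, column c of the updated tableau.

Ratio test on column d — row 1: entry -4 ≤ 0; row 2: 11/2 = 11/2; row 3: (9/2)/2 = 9/4. Minimum is 9/4 at row 3 (a leaves); pivot element 2.
Divide row 3 by 2; eliminate column d from the other rows.
Row 1 update in column c: -5 − (-4)·1 = -1.

-1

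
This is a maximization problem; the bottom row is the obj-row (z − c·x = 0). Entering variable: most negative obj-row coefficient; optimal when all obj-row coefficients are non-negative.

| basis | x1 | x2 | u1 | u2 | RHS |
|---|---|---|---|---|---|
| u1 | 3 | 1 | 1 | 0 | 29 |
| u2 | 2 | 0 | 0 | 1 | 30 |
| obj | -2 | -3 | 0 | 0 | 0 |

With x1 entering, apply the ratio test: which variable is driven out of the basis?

u1

Column x1 entries and ratios — u1: 29/3 = 29/3; u2: 30/2 = 15.
Smallest ratio is 29/3 in the row of u1, so u1 leaves.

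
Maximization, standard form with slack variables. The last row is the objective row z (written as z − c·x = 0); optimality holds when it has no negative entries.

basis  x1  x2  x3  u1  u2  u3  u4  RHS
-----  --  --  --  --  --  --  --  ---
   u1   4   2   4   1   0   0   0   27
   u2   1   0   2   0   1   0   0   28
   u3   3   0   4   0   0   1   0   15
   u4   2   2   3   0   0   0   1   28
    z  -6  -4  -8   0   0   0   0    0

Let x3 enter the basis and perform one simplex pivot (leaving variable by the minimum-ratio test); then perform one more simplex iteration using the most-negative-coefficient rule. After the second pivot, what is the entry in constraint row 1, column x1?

Ratio test on column x3 — row 1: 27/4 = 27/4; row 2: 28/2 = 14; row 3: 15/4 = 15/4; row 4: 28/3 = 28/3. Minimum is 15/4 at row 3 (u3 leaves); pivot element 4.
Divide row 3 by 4; eliminate column x3 from the other rows.
Second iteration: most negative z-row entry is -4 in column x2, so x2 enters.
Ratio test on column x2 — row 1: 12/2 = 6; row 2: entry 0 ≤ 0; row 3: entry 0 ≤ 0; row 4: (67/4)/2 = 67/8. Minimum is 6 at row 1 (u1 leaves); pivot element 2.
Divide row 1 by 2; eliminate column x2 from the other rows.
After both pivots, the entry at constraint row 1, column x1 is 1/2.

1/2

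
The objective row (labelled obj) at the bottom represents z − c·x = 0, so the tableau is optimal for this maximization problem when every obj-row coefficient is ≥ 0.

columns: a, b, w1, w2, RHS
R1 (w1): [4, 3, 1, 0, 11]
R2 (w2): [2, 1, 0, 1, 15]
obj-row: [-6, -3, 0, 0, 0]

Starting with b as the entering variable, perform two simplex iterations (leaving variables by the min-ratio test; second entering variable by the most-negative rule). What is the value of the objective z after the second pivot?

33/2

Ratio test on column b — row 1: 11/3 = 11/3; row 2: 15/1 = 15. Minimum is 11/3 at row 1 (w1 leaves); pivot element 3.
Pivot on row 1; the obj-row RHS becomes 0 − (-3)·(11/3) = 11.
Next entering variable (most negative obj-row entry -2): a.
Ratio test on column a — row 1: (11/3)/(4/3) = 11/4; row 2: (34/3)/(2/3) = 17. Minimum is 11/4 at row 1 (b leaves); pivot element 4/3.
After the second pivot the obj-row RHS is 11 − (-2)·(11/4) = 33/2.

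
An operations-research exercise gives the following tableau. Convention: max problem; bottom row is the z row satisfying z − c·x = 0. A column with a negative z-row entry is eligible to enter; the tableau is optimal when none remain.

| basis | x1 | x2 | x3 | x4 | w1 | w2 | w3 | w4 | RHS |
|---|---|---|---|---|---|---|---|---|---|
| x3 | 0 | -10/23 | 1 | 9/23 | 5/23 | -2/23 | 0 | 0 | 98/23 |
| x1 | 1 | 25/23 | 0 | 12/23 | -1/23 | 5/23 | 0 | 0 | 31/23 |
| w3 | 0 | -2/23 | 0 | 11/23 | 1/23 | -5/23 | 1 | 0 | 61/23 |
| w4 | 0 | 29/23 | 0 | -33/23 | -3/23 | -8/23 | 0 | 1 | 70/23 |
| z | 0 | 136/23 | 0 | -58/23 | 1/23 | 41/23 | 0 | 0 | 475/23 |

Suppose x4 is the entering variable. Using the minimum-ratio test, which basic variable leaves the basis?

Column x4 entries and ratios — x3: (98/23)/(9/23) = 98/9; x1: (31/23)/(12/23) = 31/12; w3: (61/23)/(11/23) = 61/11; w4: -33/23 ≤ 0, skip.
Smallest ratio is 31/12 in the row of x1, so x1 leaves.

x1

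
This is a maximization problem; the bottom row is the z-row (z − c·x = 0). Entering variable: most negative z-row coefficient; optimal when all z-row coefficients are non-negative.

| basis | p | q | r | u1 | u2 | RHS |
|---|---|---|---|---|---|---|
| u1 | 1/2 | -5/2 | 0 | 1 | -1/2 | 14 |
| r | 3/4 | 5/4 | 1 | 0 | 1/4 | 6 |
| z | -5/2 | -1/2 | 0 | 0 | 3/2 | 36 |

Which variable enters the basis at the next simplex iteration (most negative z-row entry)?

Negative z-row entries: p: -5/2, q: -1/2.
The most negative is -5/2 in column p, so p enters.

p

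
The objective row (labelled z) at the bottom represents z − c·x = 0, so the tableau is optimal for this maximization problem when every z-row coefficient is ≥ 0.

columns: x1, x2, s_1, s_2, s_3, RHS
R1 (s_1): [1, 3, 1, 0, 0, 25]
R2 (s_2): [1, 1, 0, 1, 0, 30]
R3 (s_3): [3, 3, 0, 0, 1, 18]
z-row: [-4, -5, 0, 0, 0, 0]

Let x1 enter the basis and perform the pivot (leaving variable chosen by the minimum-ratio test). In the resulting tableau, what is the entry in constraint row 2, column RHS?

24

Ratio test on column x1 — row 1: 25/1 = 25; row 2: 30/1 = 30; row 3: 18/3 = 6. Minimum is 6 at row 3 (s_3 leaves); pivot element 3.
Divide row 3 by 3; eliminate column x1 from the other rows.
Row 2 update in column RHS: 30 − 1·6 = 24.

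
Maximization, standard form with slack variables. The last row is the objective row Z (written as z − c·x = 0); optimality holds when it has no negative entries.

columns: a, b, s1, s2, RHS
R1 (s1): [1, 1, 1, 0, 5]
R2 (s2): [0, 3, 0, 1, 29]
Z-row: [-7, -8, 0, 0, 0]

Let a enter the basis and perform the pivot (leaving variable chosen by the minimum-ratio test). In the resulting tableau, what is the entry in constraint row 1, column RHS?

Ratio test on column a — row 1: 5/1 = 5; row 2: entry 0 ≤ 0. Minimum is 5 at row 1 (s1 leaves); pivot element 1.
Divide row 1 by 1; eliminate column a from the other rows.
In the new row 1, the RHS entry is the old entry divided by the pivot: 5/1 = 5.

5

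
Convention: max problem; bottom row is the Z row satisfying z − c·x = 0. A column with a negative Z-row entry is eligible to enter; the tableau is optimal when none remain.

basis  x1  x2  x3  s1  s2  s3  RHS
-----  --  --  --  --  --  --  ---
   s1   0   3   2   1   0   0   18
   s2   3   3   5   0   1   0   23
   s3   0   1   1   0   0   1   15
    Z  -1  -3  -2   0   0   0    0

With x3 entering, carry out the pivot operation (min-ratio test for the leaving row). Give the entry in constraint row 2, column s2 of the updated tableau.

1/5

Ratio test on column x3 — row 1: 18/2 = 9; row 2: 23/5 = 23/5; row 3: 15/1 = 15. Minimum is 23/5 at row 2 (s2 leaves); pivot element 5.
Divide row 2 by 5; eliminate column x3 from the other rows.
In the new row 2, the s2 entry is the old entry divided by the pivot: 1/5 = 1/5.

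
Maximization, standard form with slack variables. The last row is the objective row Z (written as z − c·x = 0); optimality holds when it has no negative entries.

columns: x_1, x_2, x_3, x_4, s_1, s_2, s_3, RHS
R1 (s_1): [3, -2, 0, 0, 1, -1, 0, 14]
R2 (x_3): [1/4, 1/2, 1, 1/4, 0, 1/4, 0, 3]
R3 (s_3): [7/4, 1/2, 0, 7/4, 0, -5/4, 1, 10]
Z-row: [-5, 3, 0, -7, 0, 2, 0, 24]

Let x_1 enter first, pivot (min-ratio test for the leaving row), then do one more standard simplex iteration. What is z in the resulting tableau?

164/3

Ratio test on column x_1 — row 1: 14/3 = 14/3; row 2: 3/(1/4) = 12; row 3: 10/(7/4) = 40/7. Minimum is 14/3 at row 1 (s_1 leaves); pivot element 3.
Pivot on row 1; the Z-row RHS becomes 24 − (-5)·(14/3) = 142/3.
Next entering variable (most negative Z-row entry -7): x_4.
Ratio test on column x_4 — row 1: entry 0 ≤ 0; row 2: (11/6)/(1/4) = 22/3; row 3: (11/6)/(7/4) = 22/21. Minimum is 22/21 at row 3 (s_3 leaves); pivot element 7/4.
After the second pivot the Z-row RHS is 142/3 − (-7)·(22/21) = 164/3.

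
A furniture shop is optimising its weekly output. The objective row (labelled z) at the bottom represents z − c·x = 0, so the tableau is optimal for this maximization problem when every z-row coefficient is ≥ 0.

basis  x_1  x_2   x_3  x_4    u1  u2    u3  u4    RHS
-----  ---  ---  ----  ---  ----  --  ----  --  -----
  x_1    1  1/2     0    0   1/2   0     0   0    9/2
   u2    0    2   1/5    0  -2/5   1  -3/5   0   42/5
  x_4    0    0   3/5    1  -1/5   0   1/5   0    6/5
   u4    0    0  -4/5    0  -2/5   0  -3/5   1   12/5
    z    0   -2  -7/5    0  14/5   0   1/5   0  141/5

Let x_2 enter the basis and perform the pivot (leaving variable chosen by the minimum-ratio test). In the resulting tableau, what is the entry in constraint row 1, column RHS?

Ratio test on column x_2 — row 1: (9/2)/(1/2) = 9; row 2: (42/5)/2 = 21/5; row 3: entry 0 ≤ 0; row 4: entry 0 ≤ 0. Minimum is 21/5 at row 2 (u2 leaves); pivot element 2.
Divide row 2 by 2; eliminate column x_2 from the other rows.
Row 1 update in column RHS: 9/2 − (1/2)·(21/5) = 12/5.

12/5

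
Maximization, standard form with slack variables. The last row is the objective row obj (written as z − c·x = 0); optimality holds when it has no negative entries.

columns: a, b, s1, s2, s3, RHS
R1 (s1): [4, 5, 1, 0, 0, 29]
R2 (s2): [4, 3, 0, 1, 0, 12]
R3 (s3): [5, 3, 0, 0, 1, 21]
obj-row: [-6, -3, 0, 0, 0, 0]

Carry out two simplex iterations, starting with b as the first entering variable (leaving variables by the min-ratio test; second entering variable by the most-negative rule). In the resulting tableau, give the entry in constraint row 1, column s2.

-1

Ratio test on column b — row 1: 29/5 = 29/5; row 2: 12/3 = 4; row 3: 21/3 = 7. Minimum is 4 at row 2 (s2 leaves); pivot element 3.
Divide row 2 by 3; eliminate column b from the other rows.
Second iteration: most negative obj-row entry is -2 in column a, so a enters.
Ratio test on column a — row 1: entry -8/3 ≤ 0; row 2: 4/(4/3) = 3; row 3: 9/1 = 9. Minimum is 3 at row 2 (b leaves); pivot element 4/3.
Divide row 2 by 4/3; eliminate column a from the other rows.
After both pivots, the entry at constraint row 1, column s2 is -1.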